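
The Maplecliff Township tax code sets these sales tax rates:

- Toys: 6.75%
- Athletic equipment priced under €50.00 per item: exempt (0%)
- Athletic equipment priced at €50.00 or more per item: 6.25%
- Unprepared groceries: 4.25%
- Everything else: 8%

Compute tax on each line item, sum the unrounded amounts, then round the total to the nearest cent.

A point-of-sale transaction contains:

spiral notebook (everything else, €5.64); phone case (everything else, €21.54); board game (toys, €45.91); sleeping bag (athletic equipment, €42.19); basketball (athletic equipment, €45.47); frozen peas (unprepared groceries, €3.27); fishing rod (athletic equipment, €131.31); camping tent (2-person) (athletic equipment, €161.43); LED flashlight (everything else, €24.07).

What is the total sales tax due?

Spiral notebook €5.64: everything else → 8% → €0.4512
Phone case €21.54: everything else → 8% → €1.7232
Board game €45.91: toys → 6.75% → €3.098925
Sleeping bag €42.19: athletic equipment, under €50.00 → 0% → €0.00
Basketball €45.47: athletic equipment, under €50.00 → 0% → €0.00
Frozen peas €3.27: unprepared groceries → 4.25% → €0.138975
Fishing rod €131.31: athletic equipment, €50.00 or more → 6.25% → €8.206875
Camping tent (2-person) €161.43: athletic equipment, €50.00 or more → 6.25% → €10.089375
LED flashlight €24.07: everything else → 8% → €1.9256
Unrounded tax sum = €25.63415 → €25.63

€25.63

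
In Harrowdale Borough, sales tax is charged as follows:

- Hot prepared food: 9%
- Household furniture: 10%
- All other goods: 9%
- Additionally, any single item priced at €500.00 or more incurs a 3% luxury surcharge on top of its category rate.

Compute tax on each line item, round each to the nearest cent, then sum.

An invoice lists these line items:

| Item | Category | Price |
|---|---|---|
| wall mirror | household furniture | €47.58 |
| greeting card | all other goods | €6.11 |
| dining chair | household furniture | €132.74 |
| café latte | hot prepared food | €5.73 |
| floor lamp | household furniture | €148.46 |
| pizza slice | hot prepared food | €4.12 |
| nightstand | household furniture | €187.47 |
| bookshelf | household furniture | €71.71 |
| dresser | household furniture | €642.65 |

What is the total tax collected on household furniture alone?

Wall mirror €47.58: household furniture → 10% → €4.76
Dining chair €132.74: household furniture → 10% → €13.27
Floor lamp €148.46: household furniture → 10% → €14.85
Nightstand €187.47: household furniture → 10% → €18.75
Bookshelf €71.71: household furniture → 10% → €7.17
Dresser €642.65: household furniture → 10% + 3% surcharge = 13% → €83.54
Tax on household furniture = €4.76 + €13.27 + €14.85 + €18.75 + €7.17 + €83.54 = €142.34

€142.34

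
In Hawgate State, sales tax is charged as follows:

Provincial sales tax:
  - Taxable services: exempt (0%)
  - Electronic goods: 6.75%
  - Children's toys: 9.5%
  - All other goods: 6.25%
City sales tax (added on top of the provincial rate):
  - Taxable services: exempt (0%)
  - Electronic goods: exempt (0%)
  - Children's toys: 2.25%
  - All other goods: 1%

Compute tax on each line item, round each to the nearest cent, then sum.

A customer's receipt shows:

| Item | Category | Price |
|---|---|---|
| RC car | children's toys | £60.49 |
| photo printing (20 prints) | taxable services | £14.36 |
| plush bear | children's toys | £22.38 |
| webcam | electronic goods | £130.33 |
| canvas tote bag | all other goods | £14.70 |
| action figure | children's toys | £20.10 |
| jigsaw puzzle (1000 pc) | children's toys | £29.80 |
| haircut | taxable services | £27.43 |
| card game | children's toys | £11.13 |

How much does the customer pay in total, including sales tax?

RC car £60.49: children's toys → 9.5% + 2.25% city = 11.75% → £7.11
Photo printing (20 prints) £14.36: taxable services → 0% + 0% city = 0% → £0.00
Plush bear £22.38: children's toys → 9.5% + 2.25% city = 11.75% → £2.63
Webcam £130.33: electronic goods → 6.75% + 0% city = 6.75% → £8.80
Canvas tote bag £14.70: all other goods → 6.25% + 1% city = 7.25% → £1.07
Action figure £20.10: children's toys → 9.5% + 2.25% city = 11.75% → £2.36
Jigsaw puzzle (1000 pc) £29.80: children's toys → 9.5% + 2.25% city = 11.75% → £3.50
Haircut £27.43: taxable services → 0% + 0% city = 0% → £0.00
Card game £11.13: children's toys → 9.5% + 2.25% city = 11.75% → £1.31
Subtotal = £330.72; tax = £26.78; total due = £357.50

£357.50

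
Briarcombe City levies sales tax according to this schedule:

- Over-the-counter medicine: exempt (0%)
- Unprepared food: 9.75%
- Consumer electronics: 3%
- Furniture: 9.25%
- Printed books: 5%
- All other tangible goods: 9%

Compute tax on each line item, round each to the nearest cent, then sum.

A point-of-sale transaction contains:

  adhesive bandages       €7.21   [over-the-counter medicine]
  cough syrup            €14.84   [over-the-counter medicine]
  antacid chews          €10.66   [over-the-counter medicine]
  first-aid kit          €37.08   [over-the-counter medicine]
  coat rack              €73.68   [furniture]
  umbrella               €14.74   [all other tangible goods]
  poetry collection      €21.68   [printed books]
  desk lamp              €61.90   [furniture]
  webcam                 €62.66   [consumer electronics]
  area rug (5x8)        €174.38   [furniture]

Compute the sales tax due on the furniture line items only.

Coat rack €73.68: furniture → 9.25% → €6.82
Desk lamp €61.90: furniture → 9.25% → €5.73
Area rug (5x8) €174.38: furniture → 9.25% → €16.13
Tax on furniture = €6.82 + €5.73 + €16.13 = €28.68

€28.68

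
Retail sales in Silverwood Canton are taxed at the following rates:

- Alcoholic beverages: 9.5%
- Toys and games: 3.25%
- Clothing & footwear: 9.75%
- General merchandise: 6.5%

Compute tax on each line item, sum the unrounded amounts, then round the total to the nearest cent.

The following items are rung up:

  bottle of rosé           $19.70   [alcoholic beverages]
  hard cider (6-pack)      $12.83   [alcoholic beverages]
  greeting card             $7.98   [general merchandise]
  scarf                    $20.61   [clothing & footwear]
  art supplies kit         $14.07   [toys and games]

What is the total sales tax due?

$6.08

Bottle of rosé $19.70: alcoholic beverages → 9.5% → $1.8715
Hard cider (6-pack) $12.83: alcoholic beverages → 9.5% → $1.21885
Greeting card $7.98: general merchandise → 6.5% → $0.5187
Scarf $20.61: clothing & footwear → 9.75% → $2.009475
Art supplies kit $14.07: toys and games → 3.25% → $0.457275
Unrounded tax sum = $6.0758 → $6.08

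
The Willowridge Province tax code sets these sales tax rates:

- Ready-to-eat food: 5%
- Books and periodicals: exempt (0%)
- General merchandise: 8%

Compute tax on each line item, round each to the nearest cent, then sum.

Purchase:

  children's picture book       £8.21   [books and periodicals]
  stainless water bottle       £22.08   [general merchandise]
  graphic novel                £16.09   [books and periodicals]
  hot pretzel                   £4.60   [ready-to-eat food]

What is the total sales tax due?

Children's picture book £8.21: books and periodicals → 0% → £0.00
Stainless water bottle £22.08: general merchandise → 8% → £1.77
Graphic novel £16.09: books and periodicals → 0% → £0.00
Hot pretzel £4.60: ready-to-eat food → 5% → £0.23
Total tax = £1.77 + £0.23 = £2.00

£2.00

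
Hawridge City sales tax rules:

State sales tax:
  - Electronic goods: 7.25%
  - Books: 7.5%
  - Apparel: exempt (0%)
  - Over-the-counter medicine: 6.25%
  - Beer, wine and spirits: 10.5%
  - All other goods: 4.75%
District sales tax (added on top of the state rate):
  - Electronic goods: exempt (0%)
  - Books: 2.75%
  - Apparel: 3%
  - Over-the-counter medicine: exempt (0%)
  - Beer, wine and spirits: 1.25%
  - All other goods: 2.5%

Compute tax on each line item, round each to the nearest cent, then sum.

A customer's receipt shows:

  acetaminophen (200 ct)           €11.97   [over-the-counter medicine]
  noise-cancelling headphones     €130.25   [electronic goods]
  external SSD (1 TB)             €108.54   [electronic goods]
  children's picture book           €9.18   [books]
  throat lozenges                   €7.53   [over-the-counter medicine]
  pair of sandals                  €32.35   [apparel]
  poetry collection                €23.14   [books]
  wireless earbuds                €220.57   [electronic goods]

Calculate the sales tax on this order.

Acetaminophen (200 ct) €11.97: over-the-counter medicine → 6.25% + 0% district = 6.25% → €0.75
Noise-cancelling headphones €130.25: electronic goods → 7.25% + 0% district = 7.25% → €9.44
External SSD (1 TB) €108.54: electronic goods → 7.25% + 0% district = 7.25% → €7.87
Children's picture book €9.18: books → 7.5% + 2.75% district = 10.25% → €0.94
Throat lozenges €7.53: over-the-counter medicine → 6.25% + 0% district = 6.25% → €0.47
Pair of sandals €32.35: apparel → 0% + 3% district = 3% → €0.97
Poetry collection €23.14: books → 7.5% + 2.75% district = 10.25% → €2.37
Wireless earbuds €220.57: electronic goods → 7.25% + 0% district = 7.25% → €15.99
Total tax = €0.75 + €9.44 + €7.87 + €0.94 + €0.47 + €0.97 + €2.37 + €15.99 = €38.80

€38.80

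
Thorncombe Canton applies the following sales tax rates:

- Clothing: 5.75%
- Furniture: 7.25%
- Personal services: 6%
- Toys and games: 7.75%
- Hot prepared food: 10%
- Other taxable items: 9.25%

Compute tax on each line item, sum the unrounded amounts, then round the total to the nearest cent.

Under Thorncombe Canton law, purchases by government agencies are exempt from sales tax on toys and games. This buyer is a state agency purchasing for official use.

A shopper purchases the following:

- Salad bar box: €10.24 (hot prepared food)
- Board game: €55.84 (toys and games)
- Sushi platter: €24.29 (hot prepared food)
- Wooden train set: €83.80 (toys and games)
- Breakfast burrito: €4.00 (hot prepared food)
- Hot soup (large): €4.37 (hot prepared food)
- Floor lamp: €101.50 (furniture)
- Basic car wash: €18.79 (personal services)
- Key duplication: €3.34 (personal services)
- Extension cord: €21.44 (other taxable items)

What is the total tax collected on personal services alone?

€1.33

Basic car wash €18.79: personal services → 6% → €1.1274
Key duplication €3.34: personal services → 6% → €0.2004
Tax on personal services: unrounded sum = €1.3278 → €1.33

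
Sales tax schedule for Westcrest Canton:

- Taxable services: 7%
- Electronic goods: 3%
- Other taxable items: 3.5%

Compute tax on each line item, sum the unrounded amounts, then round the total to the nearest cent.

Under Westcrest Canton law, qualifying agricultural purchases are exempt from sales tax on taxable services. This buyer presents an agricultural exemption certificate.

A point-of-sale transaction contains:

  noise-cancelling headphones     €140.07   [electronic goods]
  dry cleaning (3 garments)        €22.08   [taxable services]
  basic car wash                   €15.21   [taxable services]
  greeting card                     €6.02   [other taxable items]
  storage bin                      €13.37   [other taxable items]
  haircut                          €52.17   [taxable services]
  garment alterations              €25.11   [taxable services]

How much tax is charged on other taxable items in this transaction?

€0.68

Greeting card €6.02: other taxable items → 3.5% → €0.2107
Storage bin €13.37: other taxable items → 3.5% → €0.46795
Tax on other taxable items: unrounded sum = €0.67865 → €0.68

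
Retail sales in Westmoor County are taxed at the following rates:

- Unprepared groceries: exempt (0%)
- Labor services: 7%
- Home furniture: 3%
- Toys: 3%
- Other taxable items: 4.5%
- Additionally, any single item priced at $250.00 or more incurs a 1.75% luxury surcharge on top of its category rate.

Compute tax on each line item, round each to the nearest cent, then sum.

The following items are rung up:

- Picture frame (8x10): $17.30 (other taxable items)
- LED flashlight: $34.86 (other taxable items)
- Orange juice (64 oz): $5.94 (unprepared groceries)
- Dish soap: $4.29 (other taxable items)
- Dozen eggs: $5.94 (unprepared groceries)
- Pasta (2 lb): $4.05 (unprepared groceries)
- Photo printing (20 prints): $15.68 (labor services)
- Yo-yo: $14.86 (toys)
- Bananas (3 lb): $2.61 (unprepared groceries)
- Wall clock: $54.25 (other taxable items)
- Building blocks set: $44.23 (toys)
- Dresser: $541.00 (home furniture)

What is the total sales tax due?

Picture frame (8x10) $17.30: other taxable items → 4.5% → $0.78
LED flashlight $34.86: other taxable items → 4.5% → $1.57
Orange juice (64 oz) $5.94: unprepared groceries → 0% → $0.00
Dish soap $4.29: other taxable items → 4.5% → $0.19
Dozen eggs $5.94: unprepared groceries → 0% → $0.00
Pasta (2 lb) $4.05: unprepared groceries → 0% → $0.00
Photo printing (20 prints) $15.68: labor services → 7% → $1.10
Yo-yo $14.86: toys → 3% → $0.45
Bananas (3 lb) $2.61: unprepared groceries → 0% → $0.00
Wall clock $54.25: other taxable items → 4.5% → $2.44
Building blocks set $44.23: toys → 3% → $1.33
Dresser $541.00: home furniture → 3% + 1.75% surcharge = 4.75% → $25.70
Total tax = $0.78 + $1.57 + $0.19 + $1.10 + $0.45 + $2.44 + $1.33 + $25.70 = $33.56

$33.56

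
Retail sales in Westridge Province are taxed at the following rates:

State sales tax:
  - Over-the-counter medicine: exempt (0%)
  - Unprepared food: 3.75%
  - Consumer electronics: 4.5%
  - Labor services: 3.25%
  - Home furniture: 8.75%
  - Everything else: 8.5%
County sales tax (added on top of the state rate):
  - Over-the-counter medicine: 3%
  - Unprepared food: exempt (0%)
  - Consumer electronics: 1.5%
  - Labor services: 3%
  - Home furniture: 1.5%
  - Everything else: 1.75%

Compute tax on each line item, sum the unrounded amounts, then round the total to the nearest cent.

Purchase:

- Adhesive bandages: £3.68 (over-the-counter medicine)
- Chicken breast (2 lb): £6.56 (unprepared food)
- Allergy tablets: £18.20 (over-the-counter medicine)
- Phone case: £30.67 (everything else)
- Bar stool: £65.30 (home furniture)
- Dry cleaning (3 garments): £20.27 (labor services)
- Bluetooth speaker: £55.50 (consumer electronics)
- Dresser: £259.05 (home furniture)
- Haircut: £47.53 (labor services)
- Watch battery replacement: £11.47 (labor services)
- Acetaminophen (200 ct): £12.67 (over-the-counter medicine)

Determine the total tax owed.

Adhesive bandages £3.68: over-the-counter medicine → 0% + 3% county = 3% → £0.1104
Chicken breast (2 lb) £6.56: unprepared food → 3.75% + 0% county = 3.75% → £0.246
Allergy tablets £18.20: over-the-counter medicine → 0% + 3% county = 3% → £0.546
Phone case £30.67: everything else → 8.5% + 1.75% county = 10.25% → £3.143675
Bar stool £65.30: home furniture → 8.75% + 1.5% county = 10.25% → £6.69325
Dry cleaning (3 garments) £20.27: labor services → 3.25% + 3% county = 6.25% → £1.266875
Bluetooth speaker £55.50: consumer electronics → 4.5% + 1.5% county = 6% → £3.33
Dresser £259.05: home furniture → 8.75% + 1.5% county = 10.25% → £26.552625
Haircut £47.53: labor services → 3.25% + 3% county = 6.25% → £2.970625
Watch battery replacement £11.47: labor services → 3.25% + 3% county = 6.25% → £0.716875
Acetaminophen (200 ct) £12.67: over-the-counter medicine → 0% + 3% county = 3% → £0.3801
Unrounded tax sum = £45.956425 → £45.96

£45.96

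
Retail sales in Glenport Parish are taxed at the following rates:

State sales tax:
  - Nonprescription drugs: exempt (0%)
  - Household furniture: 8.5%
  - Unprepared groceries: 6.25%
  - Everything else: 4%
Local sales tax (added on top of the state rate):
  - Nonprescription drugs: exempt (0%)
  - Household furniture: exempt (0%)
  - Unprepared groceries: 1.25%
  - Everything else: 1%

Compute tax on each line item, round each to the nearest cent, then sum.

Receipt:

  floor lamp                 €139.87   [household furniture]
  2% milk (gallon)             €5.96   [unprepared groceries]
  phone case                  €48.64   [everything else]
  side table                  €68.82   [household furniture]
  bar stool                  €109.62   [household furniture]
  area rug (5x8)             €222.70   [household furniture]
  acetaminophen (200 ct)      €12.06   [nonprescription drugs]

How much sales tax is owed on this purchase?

€48.87

Floor lamp €139.87: household furniture → 8.5% + 0% local = 8.5% → €11.89
2% milk (gallon) €5.96: unprepared groceries → 6.25% + 1.25% local = 7.5% → €0.45
Phone case €48.64: everything else → 4% + 1% local = 5% → €2.43
Side table €68.82: household furniture → 8.5% + 0% local = 8.5% → €5.85
Bar stool €109.62: household furniture → 8.5% + 0% local = 8.5% → €9.32
Area rug (5x8) €222.70: household furniture → 8.5% + 0% local = 8.5% → €18.93
Acetaminophen (200 ct) €12.06: nonprescription drugs → 0% + 0% local = 0% → €0.00
Total tax = €11.89 + €0.45 + €2.43 + €5.85 + €9.32 + €18.93 = €48.87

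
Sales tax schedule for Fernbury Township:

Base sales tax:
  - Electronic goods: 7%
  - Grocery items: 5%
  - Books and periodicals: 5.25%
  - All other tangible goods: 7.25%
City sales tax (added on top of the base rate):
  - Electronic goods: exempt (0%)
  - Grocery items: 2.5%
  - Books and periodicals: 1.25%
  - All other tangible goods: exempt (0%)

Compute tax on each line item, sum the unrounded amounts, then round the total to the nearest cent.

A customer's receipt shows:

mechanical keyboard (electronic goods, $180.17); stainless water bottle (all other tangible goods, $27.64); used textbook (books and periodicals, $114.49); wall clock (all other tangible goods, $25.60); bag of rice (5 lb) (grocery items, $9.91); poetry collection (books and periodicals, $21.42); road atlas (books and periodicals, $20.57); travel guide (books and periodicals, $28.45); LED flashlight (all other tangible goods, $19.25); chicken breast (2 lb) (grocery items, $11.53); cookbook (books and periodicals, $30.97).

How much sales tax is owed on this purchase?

$33.51

Mechanical keyboard $180.17: electronic goods → 7% + 0% city = 7% → $12.6119
Stainless water bottle $27.64: all other tangible goods → 7.25% + 0% city = 7.25% → $2.0039
Used textbook $114.49: books and periodicals → 5.25% + 1.25% city = 6.5% → $7.44185
Wall clock $25.60: all other tangible goods → 7.25% + 0% city = 7.25% → $1.856
Bag of rice (5 lb) $9.91: grocery items → 5% + 2.5% city = 7.5% → $0.74325
Poetry collection $21.42: books and periodicals → 5.25% + 1.25% city = 6.5% → $1.3923
Road atlas $20.57: books and periodicals → 5.25% + 1.25% city = 6.5% → $1.33705
Travel guide $28.45: books and periodicals → 5.25% + 1.25% city = 6.5% → $1.84925
LED flashlight $19.25: all other tangible goods → 7.25% + 0% city = 7.25% → $1.395625
Chicken breast (2 lb) $11.53: grocery items → 5% + 2.5% city = 7.5% → $0.86475
Cookbook $30.97: books and periodicals → 5.25% + 1.25% city = 6.5% → $2.01305
Unrounded tax sum = $33.508925 → $33.51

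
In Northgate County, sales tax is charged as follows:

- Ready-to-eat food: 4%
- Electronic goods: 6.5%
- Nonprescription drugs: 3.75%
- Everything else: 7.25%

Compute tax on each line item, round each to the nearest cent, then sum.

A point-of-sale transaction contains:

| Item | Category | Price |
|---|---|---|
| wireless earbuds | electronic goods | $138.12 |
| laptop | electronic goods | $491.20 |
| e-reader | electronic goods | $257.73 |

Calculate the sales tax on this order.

$57.66

Wireless earbuds $138.12: electronic goods → 6.5% → $8.98
Laptop $491.20: electronic goods → 6.5% → $31.93
E-reader $257.73: electronic goods → 6.5% → $16.75
Total tax = $8.98 + $31.93 + $16.75 = $57.66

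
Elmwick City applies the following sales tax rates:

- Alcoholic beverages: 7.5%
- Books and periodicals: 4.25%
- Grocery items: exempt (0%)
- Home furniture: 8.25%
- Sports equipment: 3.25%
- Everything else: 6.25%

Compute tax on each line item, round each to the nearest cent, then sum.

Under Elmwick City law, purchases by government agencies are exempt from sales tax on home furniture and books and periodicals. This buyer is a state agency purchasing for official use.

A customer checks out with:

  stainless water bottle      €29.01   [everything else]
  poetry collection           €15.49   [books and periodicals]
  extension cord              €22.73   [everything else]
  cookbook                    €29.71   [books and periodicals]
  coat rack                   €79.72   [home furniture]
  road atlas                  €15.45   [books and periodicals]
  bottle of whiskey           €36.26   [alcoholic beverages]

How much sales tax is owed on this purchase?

€5.95

Stainless water bottle €29.01: everything else → 6.25% → €1.81
Poetry collection €15.49: books and periodicals, buyer-exempt → 0% → €0.00
Extension cord €22.73: everything else → 6.25% → €1.42
Cookbook €29.71: books and periodicals, buyer-exempt → 0% → €0.00
Coat rack €79.72: home furniture, buyer-exempt → 0% → €0.00
Road atlas €15.45: books and periodicals, buyer-exempt → 0% → €0.00
Bottle of whiskey €36.26: alcoholic beverages → 7.5% → €2.72
Total tax = €1.81 + €1.42 + €2.72 = €5.95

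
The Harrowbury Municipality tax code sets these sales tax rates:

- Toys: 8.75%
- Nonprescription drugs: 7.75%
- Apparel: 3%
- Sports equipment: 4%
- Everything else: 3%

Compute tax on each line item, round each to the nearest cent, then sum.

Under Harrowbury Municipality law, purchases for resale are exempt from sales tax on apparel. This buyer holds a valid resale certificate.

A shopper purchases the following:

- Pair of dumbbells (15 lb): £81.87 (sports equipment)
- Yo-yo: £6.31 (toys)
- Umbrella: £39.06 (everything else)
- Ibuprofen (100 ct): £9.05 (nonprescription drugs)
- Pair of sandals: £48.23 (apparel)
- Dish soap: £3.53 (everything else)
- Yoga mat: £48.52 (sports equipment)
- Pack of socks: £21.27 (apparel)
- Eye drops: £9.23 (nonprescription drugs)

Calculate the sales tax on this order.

£8.46

Pair of dumbbells (15 lb) £81.87: sports equipment → 4% → £3.27
Yo-yo £6.31: toys → 8.75% → £0.55
Umbrella £39.06: everything else → 3% → £1.17
Ibuprofen (100 ct) £9.05: nonprescription drugs → 7.75% → £0.70
Pair of sandals £48.23: apparel, buyer-exempt → 0% → £0.00
Dish soap £3.53: everything else → 3% → £0.11
Yoga mat £48.52: sports equipment → 4% → £1.94
Pack of socks £21.27: apparel, buyer-exempt → 0% → £0.00
Eye drops £9.23: nonprescription drugs → 7.75% → £0.72
Total tax = £3.27 + £0.55 + £1.17 + £0.70 + £0.11 + £1.94 + £0.72 = £8.46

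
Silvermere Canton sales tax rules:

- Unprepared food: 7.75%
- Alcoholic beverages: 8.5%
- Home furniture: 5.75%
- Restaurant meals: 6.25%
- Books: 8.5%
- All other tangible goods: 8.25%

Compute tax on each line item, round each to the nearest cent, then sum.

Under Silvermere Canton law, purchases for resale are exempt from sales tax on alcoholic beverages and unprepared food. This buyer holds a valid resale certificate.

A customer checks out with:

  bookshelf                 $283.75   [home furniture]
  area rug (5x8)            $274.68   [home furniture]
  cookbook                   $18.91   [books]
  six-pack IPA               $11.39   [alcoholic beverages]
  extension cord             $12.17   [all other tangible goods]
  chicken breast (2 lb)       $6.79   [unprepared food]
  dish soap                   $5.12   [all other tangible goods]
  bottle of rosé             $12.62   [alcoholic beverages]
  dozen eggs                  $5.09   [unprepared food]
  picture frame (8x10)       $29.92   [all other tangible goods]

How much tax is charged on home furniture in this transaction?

Bookshelf $283.75: home furniture → 5.75% → $16.32
Area rug (5x8) $274.68: home furniture → 5.75% → $15.79
Tax on home furniture = $16.32 + $15.79 = $32.11

$32.11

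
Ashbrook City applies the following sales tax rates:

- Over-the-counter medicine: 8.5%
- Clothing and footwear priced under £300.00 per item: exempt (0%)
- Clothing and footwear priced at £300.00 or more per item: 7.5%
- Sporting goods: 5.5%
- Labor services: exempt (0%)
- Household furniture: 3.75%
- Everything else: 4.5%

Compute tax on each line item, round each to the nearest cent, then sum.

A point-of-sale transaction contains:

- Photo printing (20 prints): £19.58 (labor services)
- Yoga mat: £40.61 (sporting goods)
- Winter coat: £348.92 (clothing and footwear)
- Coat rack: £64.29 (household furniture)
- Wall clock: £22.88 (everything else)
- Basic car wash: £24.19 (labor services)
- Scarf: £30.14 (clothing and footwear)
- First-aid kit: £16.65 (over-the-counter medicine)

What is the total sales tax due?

£33.26

Photo printing (20 prints) £19.58: labor services → 0% → £0.00
Yoga mat £40.61: sporting goods → 5.5% → £2.23
Winter coat £348.92: clothing and footwear, £300.00 or more → 7.5% → £26.17
Coat rack £64.29: household furniture → 3.75% → £2.41
Wall clock £22.88: everything else → 4.5% → £1.03
Basic car wash £24.19: labor services → 0% → £0.00
Scarf £30.14: clothing and footwear, under £300.00 → 0% → £0.00
First-aid kit £16.65: over-the-counter medicine → 8.5% → £1.42
Total tax = £2.23 + £26.17 + £2.41 + £1.03 + £1.42 = £33.26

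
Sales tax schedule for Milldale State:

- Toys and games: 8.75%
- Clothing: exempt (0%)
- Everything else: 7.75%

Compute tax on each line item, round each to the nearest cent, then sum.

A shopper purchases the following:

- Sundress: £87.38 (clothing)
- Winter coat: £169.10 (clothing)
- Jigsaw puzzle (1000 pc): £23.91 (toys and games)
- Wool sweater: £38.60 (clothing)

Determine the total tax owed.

£2.09

Sundress £87.38: clothing → 0% → £0.00
Winter coat £169.10: clothing → 0% → £0.00
Jigsaw puzzle (1000 pc) £23.91: toys and games → 8.75% → £2.09
Wool sweater £38.60: clothing → 0% → £0.00
Total tax = £2.09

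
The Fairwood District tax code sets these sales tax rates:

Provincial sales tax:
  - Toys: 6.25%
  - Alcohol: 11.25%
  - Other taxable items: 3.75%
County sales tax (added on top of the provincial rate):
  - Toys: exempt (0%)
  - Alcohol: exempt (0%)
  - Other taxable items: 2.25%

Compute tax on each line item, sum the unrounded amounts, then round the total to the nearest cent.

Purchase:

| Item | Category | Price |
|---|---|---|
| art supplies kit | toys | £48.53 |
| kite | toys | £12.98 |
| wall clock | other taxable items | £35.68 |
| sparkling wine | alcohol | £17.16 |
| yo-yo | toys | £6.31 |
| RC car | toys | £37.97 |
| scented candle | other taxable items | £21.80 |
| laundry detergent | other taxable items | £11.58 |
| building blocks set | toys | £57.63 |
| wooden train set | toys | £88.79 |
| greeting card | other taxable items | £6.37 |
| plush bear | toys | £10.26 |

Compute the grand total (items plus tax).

Art supplies kit £48.53: toys → 6.25% + 0% county = 6.25% → £3.033125
Kite £12.98: toys → 6.25% + 0% county = 6.25% → £0.81125
Wall clock £35.68: other taxable items → 3.75% + 2.25% county = 6% → £2.1408
Sparkling wine £17.16: alcohol → 11.25% + 0% county = 11.25% → £1.9305
Yo-yo £6.31: toys → 6.25% + 0% county = 6.25% → £0.394375
RC car £37.97: toys → 6.25% + 0% county = 6.25% → £2.373125
Scented candle £21.80: other taxable items → 3.75% + 2.25% county = 6% → £1.308
Laundry detergent £11.58: other taxable items → 3.75% + 2.25% county = 6% → £0.6948
Building blocks set £57.63: toys → 6.25% + 0% county = 6.25% → £3.601875
Wooden train set £88.79: toys → 6.25% + 0% county = 6.25% → £5.549375
Greeting card £6.37: other taxable items → 3.75% + 2.25% county = 6% → £0.3822
Plush bear £10.26: toys → 6.25% + 0% county = 6.25% → £0.64125
Subtotal = £355.06; unrounded tax = £22.860675 → £22.86; total due = £377.92

£377.92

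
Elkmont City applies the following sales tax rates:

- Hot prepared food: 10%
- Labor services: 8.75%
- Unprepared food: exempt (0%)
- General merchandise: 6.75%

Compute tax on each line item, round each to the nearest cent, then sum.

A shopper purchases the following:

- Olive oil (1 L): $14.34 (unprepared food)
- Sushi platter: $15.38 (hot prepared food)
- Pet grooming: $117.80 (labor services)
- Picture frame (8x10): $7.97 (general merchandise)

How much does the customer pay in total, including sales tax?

Olive oil (1 L) $14.34: unprepared food → 0% → $0.00
Sushi platter $15.38: hot prepared food → 10% → $1.54
Pet grooming $117.80: labor services → 8.75% → $10.31
Picture frame (8x10) $7.97: general merchandise → 6.75% → $0.54
Subtotal = $155.49; tax = $12.39; total due = $167.88

$167.88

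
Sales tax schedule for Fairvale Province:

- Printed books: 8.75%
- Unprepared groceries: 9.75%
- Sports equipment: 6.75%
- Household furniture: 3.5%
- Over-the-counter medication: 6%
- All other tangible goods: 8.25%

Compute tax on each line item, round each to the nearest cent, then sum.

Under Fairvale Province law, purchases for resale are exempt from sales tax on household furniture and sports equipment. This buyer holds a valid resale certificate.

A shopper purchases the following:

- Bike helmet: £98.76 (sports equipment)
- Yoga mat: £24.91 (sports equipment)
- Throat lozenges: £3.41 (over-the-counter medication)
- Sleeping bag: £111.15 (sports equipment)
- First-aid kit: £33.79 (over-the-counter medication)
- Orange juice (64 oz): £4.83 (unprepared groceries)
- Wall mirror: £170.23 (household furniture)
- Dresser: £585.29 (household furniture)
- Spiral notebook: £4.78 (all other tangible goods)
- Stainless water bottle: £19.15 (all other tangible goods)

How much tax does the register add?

Bike helmet £98.76: sports equipment, buyer-exempt → 0% → £0.00
Yoga mat £24.91: sports equipment, buyer-exempt → 0% → £0.00
Throat lozenges £3.41: over-the-counter medication → 6% → £0.20
Sleeping bag £111.15: sports equipment, buyer-exempt → 0% → £0.00
First-aid kit £33.79: over-the-counter medication → 6% → £2.03
Orange juice (64 oz) £4.83: unprepared groceries → 9.75% → £0.47
Wall mirror £170.23: household furniture, buyer-exempt → 0% → £0.00
Dresser £585.29: household furniture, buyer-exempt → 0% → £0.00
Spiral notebook £4.78: all other tangible goods → 8.25% → £0.39
Stainless water bottle £19.15: all other tangible goods → 8.25% → £1.58
Total tax = £0.20 + £2.03 + £0.47 + £0.39 + £1.58 = £4.67

£4.67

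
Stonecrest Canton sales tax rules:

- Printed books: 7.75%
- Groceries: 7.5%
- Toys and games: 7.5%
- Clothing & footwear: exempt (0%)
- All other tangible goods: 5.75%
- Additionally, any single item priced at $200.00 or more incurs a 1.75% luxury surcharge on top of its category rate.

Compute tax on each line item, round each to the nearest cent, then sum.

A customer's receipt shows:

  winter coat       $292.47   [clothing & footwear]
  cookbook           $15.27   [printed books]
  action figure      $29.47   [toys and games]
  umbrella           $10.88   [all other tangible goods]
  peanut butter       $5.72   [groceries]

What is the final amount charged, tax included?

$363.38

Winter coat $292.47: clothing & footwear → 0% + 1.75% surcharge = 1.75% → $5.12
Cookbook $15.27: printed books → 7.75% → $1.18
Action figure $29.47: toys and games → 7.5% → $2.21
Umbrella $10.88: all other tangible goods → 5.75% → $0.63
Peanut butter $5.72: groceries → 7.5% → $0.43
Subtotal = $353.81; tax = $9.57; total due = $363.38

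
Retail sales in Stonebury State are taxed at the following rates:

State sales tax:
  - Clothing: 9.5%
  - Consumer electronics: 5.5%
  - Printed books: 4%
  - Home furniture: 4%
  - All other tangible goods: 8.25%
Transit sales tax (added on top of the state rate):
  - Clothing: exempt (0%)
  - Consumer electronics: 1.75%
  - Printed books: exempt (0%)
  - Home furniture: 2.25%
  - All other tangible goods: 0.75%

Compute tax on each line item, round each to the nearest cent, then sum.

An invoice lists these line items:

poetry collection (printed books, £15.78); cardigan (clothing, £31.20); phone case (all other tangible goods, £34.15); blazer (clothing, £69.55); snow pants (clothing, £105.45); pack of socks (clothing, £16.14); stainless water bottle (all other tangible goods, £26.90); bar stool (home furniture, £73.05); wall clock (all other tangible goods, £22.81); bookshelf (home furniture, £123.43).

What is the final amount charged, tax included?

£560.03

Poetry collection £15.78: printed books → 4% + 0% transit = 4% → £0.63
Cardigan £31.20: clothing → 9.5% + 0% transit = 9.5% → £2.96
Phone case £34.15: all other tangible goods → 8.25% + 0.75% transit = 9% → £3.07
Blazer £69.55: clothing → 9.5% + 0% transit = 9.5% → £6.61
Snow pants £105.45: clothing → 9.5% + 0% transit = 9.5% → £10.02
Pack of socks £16.14: clothing → 9.5% + 0% transit = 9.5% → £1.53
Stainless water bottle £26.90: all other tangible goods → 8.25% + 0.75% transit = 9% → £2.42
Bar stool £73.05: home furniture → 4% + 2.25% transit = 6.25% → £4.57
Wall clock £22.81: all other tangible goods → 8.25% + 0.75% transit = 9% → £2.05
Bookshelf £123.43: home furniture → 4% + 2.25% transit = 6.25% → £7.71
Subtotal = £518.46; tax = £41.57; total due = £560.03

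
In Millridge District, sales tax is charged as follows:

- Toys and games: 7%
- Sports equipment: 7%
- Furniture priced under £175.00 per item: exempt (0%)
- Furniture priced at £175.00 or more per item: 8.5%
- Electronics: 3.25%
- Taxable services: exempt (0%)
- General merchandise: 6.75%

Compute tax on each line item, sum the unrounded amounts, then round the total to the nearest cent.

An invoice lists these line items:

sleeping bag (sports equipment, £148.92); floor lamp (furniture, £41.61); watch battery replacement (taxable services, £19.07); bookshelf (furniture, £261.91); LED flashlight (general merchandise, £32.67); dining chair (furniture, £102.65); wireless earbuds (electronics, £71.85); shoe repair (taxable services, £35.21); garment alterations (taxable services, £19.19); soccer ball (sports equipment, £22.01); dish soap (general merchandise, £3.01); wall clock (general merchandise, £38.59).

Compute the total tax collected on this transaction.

Sleeping bag £148.92: sports equipment → 7% → £10.4244
Floor lamp £41.61: furniture, under £175.00 → 0% → £0.00
Watch battery replacement £19.07: taxable services → 0% → £0.00
Bookshelf £261.91: furniture, £175.00 or more → 8.5% → £22.26235
LED flashlight £32.67: general merchandise → 6.75% → £2.205225
Dining chair £102.65: furniture, under £175.00 → 0% → £0.00
Wireless earbuds £71.85: electronics → 3.25% → £2.335125
Shoe repair £35.21: taxable services → 0% → £0.00
Garment alterations £19.19: taxable services → 0% → £0.00
Soccer ball £22.01: sports equipment → 7% → £1.5407
Dish soap £3.01: general merchandise → 6.75% → £0.203175
Wall clock £38.59: general merchandise → 6.75% → £2.604825
Unrounded tax sum = £41.5758 → £41.58

£41.58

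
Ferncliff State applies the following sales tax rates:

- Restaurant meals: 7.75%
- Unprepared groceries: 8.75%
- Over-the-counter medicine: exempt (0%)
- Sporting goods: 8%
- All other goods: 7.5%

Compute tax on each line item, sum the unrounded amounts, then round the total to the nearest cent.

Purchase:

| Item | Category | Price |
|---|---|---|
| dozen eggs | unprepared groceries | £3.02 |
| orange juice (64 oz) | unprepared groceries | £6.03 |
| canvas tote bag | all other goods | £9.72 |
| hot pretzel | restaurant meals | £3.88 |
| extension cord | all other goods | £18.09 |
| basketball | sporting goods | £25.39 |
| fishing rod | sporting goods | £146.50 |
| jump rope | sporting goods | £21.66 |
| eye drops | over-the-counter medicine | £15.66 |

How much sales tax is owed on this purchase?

Dozen eggs £3.02: unprepared groceries → 8.75% → £0.26425
Orange juice (64 oz) £6.03: unprepared groceries → 8.75% → £0.527625
Canvas tote bag £9.72: all other goods → 7.5% → £0.729
Hot pretzel £3.88: restaurant meals → 7.75% → £0.3007
Extension cord £18.09: all other goods → 7.5% → £1.35675
Basketball £25.39: sporting goods → 8% → £2.0312
Fishing rod £146.50: sporting goods → 8% → £11.72
Jump rope £21.66: sporting goods → 8% → £1.7328
Eye drops £15.66: over-the-counter medicine → 0% → £0.00
Unrounded tax sum = £18.662325 → £18.66

£18.66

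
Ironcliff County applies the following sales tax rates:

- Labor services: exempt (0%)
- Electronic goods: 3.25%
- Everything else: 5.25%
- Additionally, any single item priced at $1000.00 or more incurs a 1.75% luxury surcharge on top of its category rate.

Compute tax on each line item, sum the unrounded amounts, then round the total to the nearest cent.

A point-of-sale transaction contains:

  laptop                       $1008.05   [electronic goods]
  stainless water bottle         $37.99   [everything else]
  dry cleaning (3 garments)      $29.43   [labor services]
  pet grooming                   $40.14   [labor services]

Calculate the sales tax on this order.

$52.40

Laptop $1008.05: electronic goods → 3.25% + 1.75% surcharge = 5% → $50.4025
Stainless water bottle $37.99: everything else → 5.25% → $1.994475
Dry cleaning (3 garments) $29.43: labor services → 0% → $0.00
Pet grooming $40.14: labor services → 0% → $0.00
Unrounded tax sum = $52.396975 → $52.40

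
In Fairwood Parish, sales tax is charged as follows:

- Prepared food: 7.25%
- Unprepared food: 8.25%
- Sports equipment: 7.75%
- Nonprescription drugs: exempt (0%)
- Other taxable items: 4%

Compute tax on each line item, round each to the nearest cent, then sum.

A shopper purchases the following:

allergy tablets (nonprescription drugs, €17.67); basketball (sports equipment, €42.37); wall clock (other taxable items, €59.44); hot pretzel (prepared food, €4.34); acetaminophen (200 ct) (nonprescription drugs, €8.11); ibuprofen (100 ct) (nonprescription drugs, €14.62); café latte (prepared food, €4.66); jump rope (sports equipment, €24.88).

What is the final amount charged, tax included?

Allergy tablets €17.67: nonprescription drugs → 0% → €0.00
Basketball €42.37: sports equipment → 7.75% → €3.28
Wall clock €59.44: other taxable items → 4% → €2.38
Hot pretzel €4.34: prepared food → 7.25% → €0.31
Acetaminophen (200 ct) €8.11: nonprescription drugs → 0% → €0.00
Ibuprofen (100 ct) €14.62: nonprescription drugs → 0% → €0.00
Café latte €4.66: prepared food → 7.25% → €0.34
Jump rope €24.88: sports equipment → 7.75% → €1.93
Subtotal = €176.09; tax = €8.24; total due = €184.33

€184.33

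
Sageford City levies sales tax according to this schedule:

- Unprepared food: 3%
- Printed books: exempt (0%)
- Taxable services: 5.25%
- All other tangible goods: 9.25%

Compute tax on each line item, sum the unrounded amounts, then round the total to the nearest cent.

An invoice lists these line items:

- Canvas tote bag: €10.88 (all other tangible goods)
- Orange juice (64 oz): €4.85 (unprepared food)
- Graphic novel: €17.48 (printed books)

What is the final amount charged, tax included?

€34.36

Canvas tote bag €10.88: all other tangible goods → 9.25% → €1.0064
Orange juice (64 oz) €4.85: unprepared food → 3% → €0.1455
Graphic novel €17.48: printed books → 0% → €0.00
Subtotal = €33.21; unrounded tax = €1.1519 → €1.15; total due = €34.36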